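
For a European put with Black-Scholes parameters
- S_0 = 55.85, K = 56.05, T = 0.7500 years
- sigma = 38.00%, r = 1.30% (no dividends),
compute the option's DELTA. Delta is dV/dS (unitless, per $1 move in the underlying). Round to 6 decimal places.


d1 = 0.1833098530; d2 = -0.1457798004
phi(d1) = 0.3922955441; exp(-qT) = 1.0000000000; exp(-rT) = 0.9902973771
N(-d1) = 0.4272774519
Delta = -exp(-qT) * N(-d1) = -1.0000000000 * 0.4272774519 = -0.427277

Answer: Delta = -0.427277


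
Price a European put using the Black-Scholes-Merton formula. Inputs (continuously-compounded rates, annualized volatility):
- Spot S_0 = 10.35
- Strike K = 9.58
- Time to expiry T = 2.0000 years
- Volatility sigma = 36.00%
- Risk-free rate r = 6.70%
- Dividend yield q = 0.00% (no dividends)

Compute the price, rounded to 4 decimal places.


d1 = (ln(S/K) + (r - q + 0.5*sigma^2) * T) / (sigma * sqrt(T)) = 0.66960837
d2 = d1 - sigma * sqrt(T) = 0.16049149
exp(-rT) = 0.87459006; exp(-qT) = 1.00000000
P = K * exp(-rT) * N(-d2) - S_0 * exp(-qT) * N(-d1)
N(-d1) = 0.25155374; N(-d2) = 0.43624696
P = 9.5800 * 0.87459006 * 0.43624696 - 10.3500 * 1.00000000 * 0.25155374 = 1.0515

Answer: Price = 1.0515


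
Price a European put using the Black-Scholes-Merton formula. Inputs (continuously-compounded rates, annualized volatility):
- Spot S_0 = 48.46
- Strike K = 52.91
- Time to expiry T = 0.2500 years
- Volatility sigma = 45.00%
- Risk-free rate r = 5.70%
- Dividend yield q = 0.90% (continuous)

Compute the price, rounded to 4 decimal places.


Answer: Price = 6.6589

Derivation:
d1 = (ln(S/K) + (r - q + 0.5*sigma^2) * T) / (sigma * sqrt(T)) = -0.22462730
d2 = d1 - sigma * sqrt(T) = -0.44962730
exp(-rT) = 0.98585105; exp(-qT) = 0.99775253
P = K * exp(-rT) * N(-d2) - S_0 * exp(-qT) * N(-d1)
N(-d1) = 0.58886539; N(-d2) = 0.67351040
P = 52.9100 * 0.98585105 * 0.67351040 - 48.4600 * 0.99775253 * 0.58886539 = 6.6589


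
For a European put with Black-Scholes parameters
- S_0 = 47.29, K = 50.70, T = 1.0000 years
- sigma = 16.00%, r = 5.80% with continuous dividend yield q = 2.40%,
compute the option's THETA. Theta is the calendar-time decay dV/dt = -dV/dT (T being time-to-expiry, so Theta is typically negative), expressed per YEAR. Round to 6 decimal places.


d1 = -0.1426690871; d2 = -0.3026690871
phi(d1) = 0.3949027419; exp(-qT) = 0.9762857098; exp(-rT) = 0.9436499474
Theta = -S*exp(-qT)*phi(d1)*sigma/(2*sqrt(T)) + r*K*exp(-rT)*N(-d2) - q*S*exp(-qT)*N(-d1)
N(-d1) = 0.5567242341; N(-d2) = 0.6189289708; sqrt(T) = 1.0000000000
Term 1 = -47.2900 * 0.9762857098 * 0.3949027419 * 0.1600 / (2 * 1.0000000000) = -1.4585669972
Term 2 = 0.0580 * 50.7000 * 0.9436499474 * 0.6189289708 = 1.7174641661
Term 3 = -0.0240 * 47.2900 * 0.9762857098 * 0.5567242341 = -0.6168756316
Theta = -1.4585669972 + (1.7174641661) + (-0.6168756316) = -0.357978

Answer: Theta = -0.357978


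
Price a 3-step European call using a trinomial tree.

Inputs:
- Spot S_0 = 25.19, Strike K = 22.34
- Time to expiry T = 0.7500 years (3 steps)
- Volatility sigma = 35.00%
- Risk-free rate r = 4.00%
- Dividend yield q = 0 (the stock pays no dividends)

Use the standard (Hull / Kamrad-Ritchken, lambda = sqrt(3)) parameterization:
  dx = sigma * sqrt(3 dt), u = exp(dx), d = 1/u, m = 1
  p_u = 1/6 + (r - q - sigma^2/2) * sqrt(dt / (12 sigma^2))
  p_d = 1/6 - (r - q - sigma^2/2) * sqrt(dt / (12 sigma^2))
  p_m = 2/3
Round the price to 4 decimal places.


dt = T/N = 0.250000; dx = sigma*sqrt(3*dt) = 0.303109
u = exp(dx) = 1.354062; d = 1/u = 0.738519
p_u = 0.157903, p_m = 0.666667, p_d = 0.175430
Discount per step: exp(-r*dt) = 0.990050
Stock lattice S(k, j) with j the centered position index:
  k=0: S(0,+0) = 25.1900
  k=1: S(1,-1) = 18.6033; S(1,+0) = 25.1900; S(1,+1) = 34.1088
  k=2: S(2,-2) = 13.7389; S(2,-1) = 18.6033; S(2,+0) = 25.1900; S(2,+1) = 34.1088; S(2,+2) = 46.1855
  k=3: S(3,-3) = 10.1464; S(3,-2) = 13.7389; S(3,-1) = 18.6033; S(3,+0) = 25.1900; S(3,+1) = 34.1088; S(3,+2) = 46.1855; S(3,+3) = 62.5380
Terminal payoffs V(N, j) = max(S_T - K, 0):
  V(3,-3) = 0.000000; V(3,-2) = 0.000000; V(3,-1) = 0.000000; V(3,+0) = 2.850000; V(3,+1) = 11.768819; V(3,+2) = 23.845453; V(3,+3) = 40.197962
Backward induction: V(k, j) = exp(-r*dt) * [p_u * V(k+1, j+1) + p_m * V(k+1, j) + p_d * V(k+1, j-1)]
  V(2,-2) = exp(-r*dt) * [p_u*0.000000 + p_m*0.000000 + p_d*0.000000] = 0.000000
  V(2,-1) = exp(-r*dt) * [p_u*2.850000 + p_m*0.000000 + p_d*0.000000] = 0.445547
  V(2,+0) = exp(-r*dt) * [p_u*11.768819 + p_m*2.850000 + p_d*0.000000] = 3.720940
  V(2,+1) = exp(-r*dt) * [p_u*23.845453 + p_m*11.768819 + p_d*2.850000] = 11.990623
  V(2,+2) = exp(-r*dt) * [p_u*40.197962 + p_m*23.845453 + p_d*11.768819] = 24.067086
  V(1,-1) = exp(-r*dt) * [p_u*3.720940 + p_m*0.445547 + p_d*0.000000] = 0.875778
  V(1,+0) = exp(-r*dt) * [p_u*11.990623 + p_m*3.720940 + p_d*0.445547] = 4.407848
  V(1,+1) = exp(-r*dt) * [p_u*24.067086 + p_m*11.990623 + p_d*3.720940] = 12.322938
  V(0,+0) = exp(-r*dt) * [p_u*12.322938 + p_m*4.407848 + p_d*0.875778] = 4.987907

Answer: Price = V(0,0) = 4.9879


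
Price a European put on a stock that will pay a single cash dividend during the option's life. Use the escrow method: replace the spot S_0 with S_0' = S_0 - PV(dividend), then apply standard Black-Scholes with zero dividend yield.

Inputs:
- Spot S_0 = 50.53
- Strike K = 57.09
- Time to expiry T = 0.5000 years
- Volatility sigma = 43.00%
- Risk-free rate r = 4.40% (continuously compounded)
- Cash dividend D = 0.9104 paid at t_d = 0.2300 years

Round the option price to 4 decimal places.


Answer: Price = 9.9522

Derivation:
PV(D) = D * exp(-r * t_d) = 0.9104 * 0.98993103 = 0.90123321
S_0' = S_0 - PV(D) = 50.5300 - 0.90123321 = 49.62876679
d1 = (ln(S_0'/K) + (r + sigma^2/2)*T) / (sigma*sqrt(T)) = -0.23625039
d2 = d1 - sigma*sqrt(T) = -0.54030631
exp(-rT) = 0.97824024
N(-d1) = 0.59338081; N(-d2) = 0.70550709
P = K * exp(-rT) * N(-d2) - S_0' * N(-d1) = 57.0900 * 0.97824024 * 0.70550709 - 49.62876679 * 0.59338081 = 9.9522


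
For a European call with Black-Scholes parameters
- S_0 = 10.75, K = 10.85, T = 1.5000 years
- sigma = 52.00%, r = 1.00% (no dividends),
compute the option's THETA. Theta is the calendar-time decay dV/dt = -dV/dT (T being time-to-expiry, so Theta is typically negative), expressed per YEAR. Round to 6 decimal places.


Answer: Theta = -0.903362

Derivation:
d1 = 0.3274475919; d2 = -0.3094197412
phi(d1) = 0.3781177984; exp(-qT) = 1.0000000000; exp(-rT) = 0.9851119396
Theta = -S*exp(-qT)*phi(d1)*sigma/(2*sqrt(T)) - r*K*exp(-rT)*N(d2) + q*S*exp(-qT)*N(d1)
N(d1) = 0.6283353123; N(d2) = 0.3785011277; sqrt(T) = 1.2247448714
Term 1 = -10.7500 * 1.0000000000 * 0.3781177984 * 0.5200 / (2 * 1.2247448714) = -0.8629056314
Term 2 = -0.0100 * 10.8500 * 0.9851119396 * 0.3785011277 = -0.0404559588
Term 3 = 0 (no dividend yield, q = 0)
Theta = -0.8629056314 + (-0.0404559588) + (0.0000000000) = -0.903362


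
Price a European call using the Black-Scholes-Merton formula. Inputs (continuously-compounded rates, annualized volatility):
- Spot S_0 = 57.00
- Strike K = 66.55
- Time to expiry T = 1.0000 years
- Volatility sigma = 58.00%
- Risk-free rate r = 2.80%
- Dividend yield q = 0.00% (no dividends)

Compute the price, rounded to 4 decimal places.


Answer: Price = 10.3515

Derivation:
d1 = (ln(S/K) + (r - q + 0.5*sigma^2) * T) / (sigma * sqrt(T)) = 0.07120297
d2 = d1 - sigma * sqrt(T) = -0.50879703
exp(-rT) = 0.97238837; exp(-qT) = 1.00000000
C = S_0 * exp(-qT) * N(d1) - K * exp(-rT) * N(d2)
N(d1) = 0.52838189; N(d2) = 0.30544725
C = 57.0000 * 1.00000000 * 0.52838189 - 66.5500 * 0.97238837 * 0.30544725 = 10.3515


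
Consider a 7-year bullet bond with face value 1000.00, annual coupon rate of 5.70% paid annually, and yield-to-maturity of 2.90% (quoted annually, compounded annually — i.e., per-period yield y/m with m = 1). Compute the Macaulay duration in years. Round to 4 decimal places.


Answer: Macaulay duration = 6.0553 years

Derivation:
Coupon per period c = face * coupon_rate / m = 57.000000
Periods per year m = 1; per-period yield y/m = 0.029000
Number of cashflows N = 7
Cashflows (t years, CF_t, discount factor 1/(1+y/m)^(m*t), PV):
  t = 1.0000: CF_t = 57.000000, DF = 0.971817, PV = 55.393586
  t = 2.0000: CF_t = 57.000000, DF = 0.944429, PV = 53.832445
  t = 3.0000: CF_t = 57.000000, DF = 0.917812, PV = 52.315301
  t = 4.0000: CF_t = 57.000000, DF = 0.891946, PV = 50.840915
  t = 5.0000: CF_t = 57.000000, DF = 0.866808, PV = 49.408080
  t = 6.0000: CF_t = 57.000000, DF = 0.842379, PV = 48.015627
  t = 7.0000: CF_t = 1057.000000, DF = 0.818639, PV = 865.301316
Price P = sum_t PV_t = 1175.107271
Macaulay numerator sum_t t * PV_t:
  t * PV_t at t = 1.0000: 55.393586
  t * PV_t at t = 2.0000: 107.664890
  t * PV_t at t = 3.0000: 156.945904
  t * PV_t at t = 4.0000: 203.363659
  t * PV_t at t = 5.0000: 247.040402
  t * PV_t at t = 6.0000: 288.093764
  t * PV_t at t = 7.0000: 6057.109209
Macaulay duration D = (sum_t t * PV_t) / P = 7115.611414 / 1175.107271 = 6.055287


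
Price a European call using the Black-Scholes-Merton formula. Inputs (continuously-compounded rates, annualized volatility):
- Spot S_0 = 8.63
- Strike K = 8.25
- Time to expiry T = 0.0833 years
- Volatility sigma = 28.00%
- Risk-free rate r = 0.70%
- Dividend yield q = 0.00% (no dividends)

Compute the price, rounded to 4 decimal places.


d1 = (ln(S/K) + (r - q + 0.5*sigma^2) * T) / (sigma * sqrt(T)) = 0.60485124
d2 = d1 - sigma * sqrt(T) = 0.52403837
exp(-rT) = 0.99941707; exp(-qT) = 1.00000000
C = S_0 * exp(-qT) * N(d1) - K * exp(-rT) * N(d2)
N(d1) = 0.72736108; N(d2) = 0.69987407
C = 8.6300 * 1.00000000 * 0.72736108 - 8.2500 * 0.99941707 * 0.69987407 = 0.5065

Answer: Price = 0.5065


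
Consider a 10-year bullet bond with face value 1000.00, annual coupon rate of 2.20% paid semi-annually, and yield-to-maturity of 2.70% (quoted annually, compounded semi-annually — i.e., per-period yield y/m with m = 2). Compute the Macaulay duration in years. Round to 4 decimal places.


Coupon per period c = face * coupon_rate / m = 11.000000
Periods per year m = 2; per-period yield y/m = 0.013500
Number of cashflows N = 20
Cashflows (t years, CF_t, discount factor 1/(1+y/m)^(m*t), PV):
  t = 0.5000: CF_t = 11.000000, DF = 0.986680, PV = 10.853478
  t = 1.0000: CF_t = 11.000000, DF = 0.973537, PV = 10.708908
  t = 1.5000: CF_t = 11.000000, DF = 0.960569, PV = 10.566263
  t = 2.0000: CF_t = 11.000000, DF = 0.947774, PV = 10.425519
  t = 2.5000: CF_t = 11.000000, DF = 0.935150, PV = 10.286649
  t = 3.0000: CF_t = 11.000000, DF = 0.922694, PV = 10.149629
  t = 3.5000: CF_t = 11.000000, DF = 0.910403, PV = 10.014434
  t = 4.0000: CF_t = 11.000000, DF = 0.898276, PV = 9.881040
  t = 4.5000: CF_t = 11.000000, DF = 0.886311, PV = 9.749423
  t = 5.0000: CF_t = 11.000000, DF = 0.874505, PV = 9.619559
  t = 5.5000: CF_t = 11.000000, DF = 0.862857, PV = 9.491425
  t = 6.0000: CF_t = 11.000000, DF = 0.851363, PV = 9.364997
  t = 6.5000: CF_t = 11.000000, DF = 0.840023, PV = 9.240254
  t = 7.0000: CF_t = 11.000000, DF = 0.828834, PV = 9.117172
  t = 7.5000: CF_t = 11.000000, DF = 0.817794, PV = 8.995730
  t = 8.0000: CF_t = 11.000000, DF = 0.806900, PV = 8.875905
  t = 8.5000: CF_t = 11.000000, DF = 0.796152, PV = 8.757676
  t = 9.0000: CF_t = 11.000000, DF = 0.785547, PV = 8.641022
  t = 9.5000: CF_t = 11.000000, DF = 0.775084, PV = 8.525922
  t = 10.0000: CF_t = 1011.000000, DF = 0.764760, PV = 773.171959
Price P = sum_t PV_t = 956.436964
Macaulay numerator sum_t t * PV_t:
  t * PV_t at t = 0.5000: 5.426739
  t * PV_t at t = 1.0000: 10.708908
  t * PV_t at t = 1.5000: 15.849395
  t * PV_t at t = 2.0000: 20.851037
  t * PV_t at t = 2.5000: 25.716622
  t * PV_t at t = 3.0000: 30.448887
  t * PV_t at t = 3.5000: 35.050519
  t * PV_t at t = 4.0000: 39.524160
  t * PV_t at t = 4.5000: 43.872403
  t * PV_t at t = 5.0000: 48.097794
  t * PV_t at t = 5.5000: 52.202835
  t * PV_t at t = 6.0000: 56.189983
  t * PV_t at t = 6.5000: 60.061649
  t * PV_t at t = 7.0000: 63.820203
  t * PV_t at t = 7.5000: 67.467972
  t * PV_t at t = 8.0000: 71.007239
  t * PV_t at t = 8.5000: 74.440248
  t * PV_t at t = 9.0000: 77.769202
  t * PV_t at t = 9.5000: 80.996263
  t * PV_t at t = 10.0000: 7731.719592
Macaulay duration D = (sum_t t * PV_t) / P = 8611.221651 / 956.436964 = 9.003439

Answer: Macaulay duration = 9.0034 years


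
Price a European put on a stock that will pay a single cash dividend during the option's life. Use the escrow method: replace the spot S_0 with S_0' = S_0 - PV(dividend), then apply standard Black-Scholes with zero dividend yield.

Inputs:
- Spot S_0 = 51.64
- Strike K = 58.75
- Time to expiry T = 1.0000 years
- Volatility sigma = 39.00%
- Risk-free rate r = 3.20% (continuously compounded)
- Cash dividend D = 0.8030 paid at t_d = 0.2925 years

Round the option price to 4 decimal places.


PV(D) = D * exp(-r * t_d) = 0.8030 * 0.99068367 = 0.79551899
S_0' = S_0 - PV(D) = 51.6400 - 0.79551899 = 50.84448101
d1 = (ln(S_0'/K) + (r + sigma^2/2)*T) / (sigma*sqrt(T)) = -0.09351172
d2 = d1 - sigma*sqrt(T) = -0.48351172
exp(-rT) = 0.96850658
N(-d1) = 0.53725148; N(-d2) = 0.68563378
P = K * exp(-rT) * N(-d2) - S_0' * N(-d1) = 58.7500 * 0.96850658 * 0.68563378 - 50.84448101 * 0.53725148 = 11.6961

Answer: Price = 11.6961


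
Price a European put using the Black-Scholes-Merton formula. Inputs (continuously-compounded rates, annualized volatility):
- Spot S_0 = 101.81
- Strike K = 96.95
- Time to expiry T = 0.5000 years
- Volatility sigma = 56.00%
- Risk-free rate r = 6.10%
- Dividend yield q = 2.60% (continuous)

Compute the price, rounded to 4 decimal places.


d1 = (ln(S/K) + (r - q + 0.5*sigma^2) * T) / (sigma * sqrt(T)) = 0.36570792
d2 = d1 - sigma * sqrt(T) = -0.03027187
exp(-rT) = 0.96996043; exp(-qT) = 0.98708414
P = K * exp(-rT) * N(-d2) - S_0 * exp(-qT) * N(-d1)
N(-d1) = 0.35729152; N(-d2) = 0.51207489
P = 96.9500 * 0.96996043 * 0.51207489 - 101.8100 * 0.98708414 * 0.35729152 = 12.2483

Answer: Price = 12.2483


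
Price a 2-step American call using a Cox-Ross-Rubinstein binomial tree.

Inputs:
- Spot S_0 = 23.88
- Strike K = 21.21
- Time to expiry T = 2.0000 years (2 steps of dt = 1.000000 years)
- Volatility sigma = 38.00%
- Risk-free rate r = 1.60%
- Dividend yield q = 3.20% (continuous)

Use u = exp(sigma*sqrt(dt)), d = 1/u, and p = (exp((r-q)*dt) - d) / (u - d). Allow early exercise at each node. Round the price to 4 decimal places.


dt = T/N = 1.000000
u = exp(sigma*sqrt(dt)) = 1.462285; d = 1/u = 0.683861
p = (exp((r-q)*dt) - d) / (u - d) = 0.385736
Discount per step: exp(-r*dt) = 0.984127
Stock lattice S(k, i) with i counting down-moves:
  k=0: S(0,0) = 23.8800
  k=1: S(1,0) = 34.9194; S(1,1) = 16.3306
  k=2: S(2,0) = 51.0620; S(2,1) = 23.8800; S(2,2) = 11.1679
Terminal payoffs V(N, i) = max(S_T - K, 0):
  V(2,0) = 29.852036; V(2,1) = 2.670000; V(2,2) = 0.000000
Backward induction: V(k, i) = exp(-r*dt) * [p * V(k+1, i) + (1-p) * V(k+1, i+1)]; then take max(V_cont, immediate exercise) for American.
  V(1,0) = exp(-r*dt) * [p*29.852036 + (1-p)*2.670000] = 12.946286; exercise = 13.709356; V(1,0) = max -> 13.709356
  V(1,1) = exp(-r*dt) * [p*2.670000 + (1-p)*0.000000] = 1.013568; exercise = 0.000000; V(1,1) = max -> 1.013568
  V(0,0) = exp(-r*dt) * [p*13.709356 + (1-p)*1.013568] = 5.816971; exercise = 2.670000; V(0,0) = max -> 5.816971

Answer: Price = V(0,0) = 5.8170


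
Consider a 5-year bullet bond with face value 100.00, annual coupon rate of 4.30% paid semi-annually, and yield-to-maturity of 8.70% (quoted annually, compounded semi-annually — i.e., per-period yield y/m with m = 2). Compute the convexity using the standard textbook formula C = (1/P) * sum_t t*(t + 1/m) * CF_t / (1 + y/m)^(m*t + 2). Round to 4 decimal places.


Answer: Convexity = 21.9075

Derivation:
Coupon per period c = face * coupon_rate / m = 2.150000
Periods per year m = 2; per-period yield y/m = 0.043500
Number of cashflows N = 10
Cashflows (t years, CF_t, discount factor 1/(1+y/m)^(m*t), PV):
  t = 0.5000: CF_t = 2.150000, DF = 0.958313, PV = 2.060374
  t = 1.0000: CF_t = 2.150000, DF = 0.918365, PV = 1.974484
  t = 1.5000: CF_t = 2.150000, DF = 0.880081, PV = 1.892174
  t = 2.0000: CF_t = 2.150000, DF = 0.843393, PV = 1.813296
  t = 2.5000: CF_t = 2.150000, DF = 0.808235, PV = 1.737706
  t = 3.0000: CF_t = 2.150000, DF = 0.774543, PV = 1.665266
  t = 3.5000: CF_t = 2.150000, DF = 0.742254, PV = 1.595847
  t = 4.0000: CF_t = 2.150000, DF = 0.711312, PV = 1.529322
  t = 4.5000: CF_t = 2.150000, DF = 0.681660, PV = 1.465569
  t = 5.0000: CF_t = 102.150000, DF = 0.653244, PV = 66.728880
Price P = sum_t PV_t = 82.462918
Convexity numerator sum_t t*(t + 1/m) * CF_t / (1+y/m)^(m*t + 2):
  t = 0.5000: term = 0.946087
  t = 1.0000: term = 2.719944
  t = 1.5000: term = 5.213117
  t = 2.0000: term = 8.326332
  t = 2.5000: term = 11.968853
  t = 3.0000: term = 16.057877
  t = 3.5000: term = 20.517971
  t = 4.0000: term = 25.280545
  t = 4.5000: term = 30.283355
  t = 5.0000: term = 1685.239477
Convexity = (1/P) * sum = 1806.553559 / 82.462918 = 21.907466


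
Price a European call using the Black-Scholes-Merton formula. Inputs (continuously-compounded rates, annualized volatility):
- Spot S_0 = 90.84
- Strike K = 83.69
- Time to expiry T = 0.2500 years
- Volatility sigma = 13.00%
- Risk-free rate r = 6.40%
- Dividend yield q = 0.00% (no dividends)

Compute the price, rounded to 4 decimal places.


d1 = (ln(S/K) + (r - q + 0.5*sigma^2) * T) / (sigma * sqrt(T)) = 1.53988802
d2 = d1 - sigma * sqrt(T) = 1.47488802
exp(-rT) = 0.98412732; exp(-qT) = 1.00000000
C = S_0 * exp(-qT) * N(d1) - K * exp(-rT) * N(d2)
N(d1) = 0.93820617; N(d2) = 0.92987867
C = 90.8400 * 1.00000000 * 0.93820617 - 83.6900 * 0.98412732 * 0.92987867 = 8.6403

Answer: Price = 8.6403


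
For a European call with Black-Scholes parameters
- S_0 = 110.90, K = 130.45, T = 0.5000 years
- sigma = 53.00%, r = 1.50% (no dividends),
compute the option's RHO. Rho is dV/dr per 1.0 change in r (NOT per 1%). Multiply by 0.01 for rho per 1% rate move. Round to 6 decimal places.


Answer: Rho = 17.741484

Derivation:
d1 = -0.2258368771; d2 = -0.6006034711
phi(d1) = 0.3888974166; exp(-qT) = 1.0000000000; exp(-rT) = 0.9925280548
N(d2) = 0.2740520627
Rho = K*T*exp(-rT)*N(d2) = 130.4500 * 0.5000 * 0.9925280548 * 0.2740520627 = 17.741484


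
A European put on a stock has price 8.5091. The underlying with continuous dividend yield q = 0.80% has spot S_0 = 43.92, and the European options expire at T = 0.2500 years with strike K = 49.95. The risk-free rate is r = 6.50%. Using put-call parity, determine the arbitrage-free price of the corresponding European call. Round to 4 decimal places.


Answer: Call price = 3.1965

Derivation:
Put-call parity: C - P = S_0 * exp(-qT) - K * exp(-rT).
S_0 * exp(-qT) = 43.9200 * 0.99800200 = 43.83224778
K * exp(-rT) = 49.9500 * 0.98388132 = 49.14487188
C = P + S*exp(-qT) - K*exp(-rT)
C = 8.5091 + 43.83224778 - 49.14487188 = 3.1965


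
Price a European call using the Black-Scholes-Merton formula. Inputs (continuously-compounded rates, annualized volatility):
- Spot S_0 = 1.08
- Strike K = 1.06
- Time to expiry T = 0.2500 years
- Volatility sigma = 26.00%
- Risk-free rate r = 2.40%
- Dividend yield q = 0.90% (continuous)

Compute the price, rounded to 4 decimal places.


Answer: Price = 0.0680

Derivation:
d1 = (ln(S/K) + (r - q + 0.5*sigma^2) * T) / (sigma * sqrt(T)) = 0.23763179
d2 = d1 - sigma * sqrt(T) = 0.10763179
exp(-rT) = 0.99401796; exp(-qT) = 0.99775253
C = S_0 * exp(-qT) * N(d1) - K * exp(-rT) * N(d2)
N(d1) = 0.59391666; N(d2) = 0.54285611
C = 1.0800 * 0.99775253 * 0.59391666 - 1.0600 * 0.99401796 * 0.54285611 = 0.0680


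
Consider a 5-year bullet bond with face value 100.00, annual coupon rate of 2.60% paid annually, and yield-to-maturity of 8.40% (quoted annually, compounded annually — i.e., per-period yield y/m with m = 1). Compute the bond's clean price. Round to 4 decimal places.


Coupon per period c = face * coupon_rate / m = 2.600000
Periods per year m = 1; per-period yield y/m = 0.084000
Number of cashflows N = 5
Cashflows (t years, CF_t, discount factor 1/(1+y/m)^(m*t), PV):
  t = 1.0000: CF_t = 2.600000, DF = 0.922509, PV = 2.398524
  t = 2.0000: CF_t = 2.600000, DF = 0.851023, PV = 2.212661
  t = 3.0000: CF_t = 2.600000, DF = 0.785077, PV = 2.041200
  t = 4.0000: CF_t = 2.600000, DF = 0.724241, PV = 1.883026
  t = 5.0000: CF_t = 102.600000, DF = 0.668119, PV = 68.548973
Price P = sum_t PV_t = 77.084382

Answer: Price = 77.0844


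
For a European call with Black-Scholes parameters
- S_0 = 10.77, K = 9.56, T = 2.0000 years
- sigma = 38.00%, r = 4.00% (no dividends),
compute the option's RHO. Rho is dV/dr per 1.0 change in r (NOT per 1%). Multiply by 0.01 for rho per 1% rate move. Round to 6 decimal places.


d1 = 0.6393301573; d2 = 0.1019290036
phi(d1) = 0.3252015750; exp(-qT) = 1.0000000000; exp(-rT) = 0.9231163464
N(d2) = 0.5405934858
Rho = K*T*exp(-rT)*N(d2) = 9.5600 * 2.0000 * 0.9231163464 * 0.5405934858 = 9.541467

Answer: Rho = 9.541467


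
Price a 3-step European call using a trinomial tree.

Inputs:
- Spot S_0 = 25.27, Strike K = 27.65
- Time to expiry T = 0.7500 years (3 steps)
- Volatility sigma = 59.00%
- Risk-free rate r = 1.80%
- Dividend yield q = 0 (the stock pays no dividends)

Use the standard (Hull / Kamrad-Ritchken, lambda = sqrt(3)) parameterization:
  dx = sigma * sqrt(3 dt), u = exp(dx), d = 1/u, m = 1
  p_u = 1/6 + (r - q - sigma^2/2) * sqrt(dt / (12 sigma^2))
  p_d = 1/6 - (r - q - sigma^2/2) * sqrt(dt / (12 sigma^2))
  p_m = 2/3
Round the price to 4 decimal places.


dt = T/N = 0.250000; dx = sigma*sqrt(3*dt) = 0.510955
u = exp(dx) = 1.666882; d = 1/u = 0.599922
p_u = 0.128491, p_m = 0.666667, p_d = 0.204843
Discount per step: exp(-r*dt) = 0.995510
Stock lattice S(k, j) with j the centered position index:
  k=0: S(0,+0) = 25.2700
  k=1: S(1,-1) = 15.1600; S(1,+0) = 25.2700; S(1,+1) = 42.1221
  k=2: S(2,-2) = 9.0948; S(2,-1) = 15.1600; S(2,+0) = 25.2700; S(2,+1) = 42.1221; S(2,+2) = 70.2126
  k=3: S(3,-3) = 5.4562; S(3,-2) = 9.0948; S(3,-1) = 15.1600; S(3,+0) = 25.2700; S(3,+1) = 42.1221; S(3,+2) = 70.2126; S(3,+3) = 117.0362
Terminal payoffs V(N, j) = max(S_T - K, 0):
  V(3,-3) = 0.000000; V(3,-2) = 0.000000; V(3,-1) = 0.000000; V(3,+0) = 0.000000; V(3,+1) = 14.472115; V(3,+2) = 42.562608; V(3,+3) = 89.386153
Backward induction: V(k, j) = exp(-r*dt) * [p_u * V(k+1, j+1) + p_m * V(k+1, j) + p_d * V(k+1, j-1)]
  V(2,-2) = exp(-r*dt) * [p_u*0.000000 + p_m*0.000000 + p_d*0.000000] = 0.000000
  V(2,-1) = exp(-r*dt) * [p_u*0.000000 + p_m*0.000000 + p_d*0.000000] = 0.000000
  V(2,+0) = exp(-r*dt) * [p_u*14.472115 + p_m*0.000000 + p_d*0.000000] = 1.851182
  V(2,+1) = exp(-r*dt) * [p_u*42.562608 + p_m*14.472115 + p_d*0.000000] = 15.049099
  V(2,+2) = exp(-r*dt) * [p_u*89.386153 + p_m*42.562608 + p_d*14.472115] = 42.632582
  V(1,-1) = exp(-r*dt) * [p_u*1.851182 + p_m*0.000000 + p_d*0.000000] = 0.236791
  V(1,+0) = exp(-r*dt) * [p_u*15.049099 + p_m*1.851182 + p_d*0.000000] = 3.153566
  V(1,+1) = exp(-r*dt) * [p_u*42.632582 + p_m*15.049099 + p_d*1.851182] = 15.818476
  V(0,+0) = exp(-r*dt) * [p_u*15.818476 + p_m*3.153566 + p_d*0.236791] = 4.164625

Answer: Price = V(0,0) = 4.1646


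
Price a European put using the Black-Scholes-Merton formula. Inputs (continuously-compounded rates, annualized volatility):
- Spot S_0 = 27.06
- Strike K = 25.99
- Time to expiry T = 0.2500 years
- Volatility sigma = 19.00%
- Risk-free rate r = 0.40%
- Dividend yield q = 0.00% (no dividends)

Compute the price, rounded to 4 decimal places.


d1 = (ln(S/K) + (r - q + 0.5*sigma^2) * T) / (sigma * sqrt(T)) = 0.48270815
d2 = d1 - sigma * sqrt(T) = 0.38770815
exp(-rT) = 0.99900050; exp(-qT) = 1.00000000
P = K * exp(-rT) * N(-d2) - S_0 * exp(-qT) * N(-d1)
N(-d1) = 0.31465149; N(-d2) = 0.34911601
P = 25.9900 * 0.99900050 * 0.34911601 - 27.0600 * 1.00000000 * 0.31465149 = 0.5500

Answer: Price = 0.5500


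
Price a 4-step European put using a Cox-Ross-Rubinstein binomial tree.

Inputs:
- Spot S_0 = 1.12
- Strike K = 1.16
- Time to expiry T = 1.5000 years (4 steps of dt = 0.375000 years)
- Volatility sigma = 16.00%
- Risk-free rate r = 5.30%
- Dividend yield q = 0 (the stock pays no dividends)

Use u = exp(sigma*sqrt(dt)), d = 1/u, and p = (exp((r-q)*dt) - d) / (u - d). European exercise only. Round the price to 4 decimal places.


dt = T/N = 0.375000
u = exp(sigma*sqrt(dt)) = 1.102940; d = 1/u = 0.906667
p = (exp((r-q)*dt) - d) / (u - d) = 0.577800
Discount per step: exp(-r*dt) = 0.980321
Stock lattice S(k, i) with i counting down-moves:
  k=0: S(0,0) = 1.1200
  k=1: S(1,0) = 1.2353; S(1,1) = 1.0155
  k=2: S(2,0) = 1.3625; S(2,1) = 1.1200; S(2,2) = 0.9207
  k=3: S(3,0) = 1.5027; S(3,1) = 1.2353; S(3,2) = 1.0155; S(3,3) = 0.8348
  k=4: S(4,0) = 1.6574; S(4,1) = 1.3625; S(4,2) = 1.1200; S(4,3) = 0.9207; S(4,4) = 0.7569
Terminal payoffs V(N, i) = max(K - S_T, 0):
  V(4,0) = 0.000000; V(4,1) = 0.000000; V(4,2) = 0.040000; V(4,3) = 0.239309; V(4,4) = 0.403150
Backward induction: V(k, i) = exp(-r*dt) * [p * V(k+1, i) + (1-p) * V(k+1, i+1)].
  V(3,0) = exp(-r*dt) * [p*0.000000 + (1-p)*0.000000] = 0.000000
  V(3,1) = exp(-r*dt) * [p*0.000000 + (1-p)*0.040000] = 0.016556
  V(3,2) = exp(-r*dt) * [p*0.040000 + (1-p)*0.239309] = 0.121705
  V(3,3) = exp(-r*dt) * [p*0.239309 + (1-p)*0.403150] = 0.302412
  V(2,0) = exp(-r*dt) * [p*0.000000 + (1-p)*0.016556] = 0.006852
  V(2,1) = exp(-r*dt) * [p*0.016556 + (1-p)*0.121705] = 0.059750
  V(2,2) = exp(-r*dt) * [p*0.121705 + (1-p)*0.302412] = 0.194103
  V(1,0) = exp(-r*dt) * [p*0.006852 + (1-p)*0.059750] = 0.028612
  V(1,1) = exp(-r*dt) * [p*0.059750 + (1-p)*0.194103] = 0.114182
  V(0,0) = exp(-r*dt) * [p*0.028612 + (1-p)*0.114182] = 0.063465

Answer: Price = V(0,0) = 0.0635


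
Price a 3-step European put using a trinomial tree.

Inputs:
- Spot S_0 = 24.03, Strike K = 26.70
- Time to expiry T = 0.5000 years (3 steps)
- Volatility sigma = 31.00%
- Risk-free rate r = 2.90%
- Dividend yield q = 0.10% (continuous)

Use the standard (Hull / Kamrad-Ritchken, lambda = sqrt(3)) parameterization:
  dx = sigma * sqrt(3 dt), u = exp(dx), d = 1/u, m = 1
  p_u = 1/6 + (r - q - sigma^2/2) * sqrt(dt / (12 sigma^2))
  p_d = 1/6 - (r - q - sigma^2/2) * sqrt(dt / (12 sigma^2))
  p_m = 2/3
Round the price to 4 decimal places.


Answer: Price = V(0,0) = 3.6171

Derivation:
dt = T/N = 0.166667; dx = sigma*sqrt(3*dt) = 0.219203
u = exp(dx) = 1.245084; d = 1/u = 0.803159
p_u = 0.159044, p_m = 0.666667, p_d = 0.174289
Discount per step: exp(-r*dt) = 0.995178
Stock lattice S(k, j) with j the centered position index:
  k=0: S(0,+0) = 24.0300
  k=1: S(1,-1) = 19.2999; S(1,+0) = 24.0300; S(1,+1) = 29.9194
  k=2: S(2,-2) = 15.5009; S(2,-1) = 19.2999; S(2,+0) = 24.0300; S(2,+1) = 29.9194; S(2,+2) = 37.2521
  k=3: S(3,-3) = 12.4497; S(3,-2) = 15.5009; S(3,-1) = 19.2999; S(3,+0) = 24.0300; S(3,+1) = 29.9194; S(3,+2) = 37.2521; S(3,+3) = 46.3820
Terminal payoffs V(N, j) = max(K - S_T, 0):
  V(3,-3) = 14.250335; V(3,-2) = 11.199119; V(3,-1) = 7.400099; V(3,+0) = 2.670000; V(3,+1) = 0.000000; V(3,+2) = 0.000000; V(3,+3) = 0.000000
Backward induction: V(k, j) = exp(-r*dt) * [p_u * V(k+1, j+1) + p_m * V(k+1, j) + p_d * V(k+1, j-1)]
  V(2,-2) = exp(-r*dt) * [p_u*7.400099 + p_m*11.199119 + p_d*14.250335] = 11.073050
  V(2,-1) = exp(-r*dt) * [p_u*2.670000 + p_m*7.400099 + p_d*11.199119] = 7.274685
  V(2,+0) = exp(-r*dt) * [p_u*0.000000 + p_m*2.670000 + p_d*7.400099] = 3.054954
  V(2,+1) = exp(-r*dt) * [p_u*0.000000 + p_m*0.000000 + p_d*2.670000] = 0.463108
  V(2,+2) = exp(-r*dt) * [p_u*0.000000 + p_m*0.000000 + p_d*0.000000] = 0.000000
  V(1,-1) = exp(-r*dt) * [p_u*3.054954 + p_m*7.274685 + p_d*11.073050] = 7.230542
  V(1,+0) = exp(-r*dt) * [p_u*0.463108 + p_m*3.054954 + p_d*7.274685] = 3.361900
  V(1,+1) = exp(-r*dt) * [p_u*0.000000 + p_m*0.463108 + p_d*3.054954] = 0.837127
  V(0,+0) = exp(-r*dt) * [p_u*0.837127 + p_m*3.361900 + p_d*7.230542] = 3.617086


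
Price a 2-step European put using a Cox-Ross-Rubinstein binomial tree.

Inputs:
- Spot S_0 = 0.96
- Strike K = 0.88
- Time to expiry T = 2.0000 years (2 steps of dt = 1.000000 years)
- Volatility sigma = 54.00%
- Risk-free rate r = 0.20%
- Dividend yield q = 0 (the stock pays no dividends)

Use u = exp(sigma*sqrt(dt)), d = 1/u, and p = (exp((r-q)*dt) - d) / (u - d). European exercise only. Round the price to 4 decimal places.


dt = T/N = 1.000000
u = exp(sigma*sqrt(dt)) = 1.716007; d = 1/u = 0.582748
p = (exp((r-q)*dt) - d) / (u - d) = 0.369954
Discount per step: exp(-r*dt) = 0.998002
Stock lattice S(k, i) with i counting down-moves:
  k=0: S(0,0) = 0.9600
  k=1: S(1,0) = 1.6474; S(1,1) = 0.5594
  k=2: S(2,0) = 2.8269; S(2,1) = 0.9600; S(2,2) = 0.3260
Terminal payoffs V(N, i) = max(K - S_T, 0):
  V(2,0) = 0.000000; V(2,1) = 0.000000; V(2,2) = 0.553988
Backward induction: V(k, i) = exp(-r*dt) * [p * V(k+1, i) + (1-p) * V(k+1, i+1)].
  V(1,0) = exp(-r*dt) * [p*0.000000 + (1-p)*0.000000] = 0.000000
  V(1,1) = exp(-r*dt) * [p*0.000000 + (1-p)*0.553988] = 0.348341
  V(0,0) = exp(-r*dt) * [p*0.000000 + (1-p)*0.348341] = 0.219032

Answer: Price = V(0,0) = 0.2190


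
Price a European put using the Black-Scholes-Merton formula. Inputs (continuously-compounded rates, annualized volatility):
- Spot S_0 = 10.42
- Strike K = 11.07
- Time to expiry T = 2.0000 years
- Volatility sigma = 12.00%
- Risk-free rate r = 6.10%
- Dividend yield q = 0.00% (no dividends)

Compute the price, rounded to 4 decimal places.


d1 = (ln(S/K) + (r - q + 0.5*sigma^2) * T) / (sigma * sqrt(T)) = 0.44717603
d2 = d1 - sigma * sqrt(T) = 0.27747041
exp(-rT) = 0.88514837; exp(-qT) = 1.00000000
P = K * exp(-rT) * N(-d2) - S_0 * exp(-qT) * N(-d1)
N(-d1) = 0.32737398; N(-d2) = 0.39070946
P = 11.0700 * 0.88514837 * 0.39070946 - 10.4200 * 1.00000000 * 0.32737398 = 0.4172

Answer: Price = 0.4172


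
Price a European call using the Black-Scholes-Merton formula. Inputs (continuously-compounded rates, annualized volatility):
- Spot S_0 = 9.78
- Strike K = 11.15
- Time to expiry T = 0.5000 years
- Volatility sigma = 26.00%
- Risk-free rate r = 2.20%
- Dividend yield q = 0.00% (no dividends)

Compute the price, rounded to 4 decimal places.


Answer: Price = 0.2944

Derivation:
d1 = (ln(S/K) + (r - q + 0.5*sigma^2) * T) / (sigma * sqrt(T)) = -0.56133407
d2 = d1 - sigma * sqrt(T) = -0.74518184
exp(-rT) = 0.98906028; exp(-qT) = 1.00000000
C = S_0 * exp(-qT) * N(d1) - K * exp(-rT) * N(d2)
N(d1) = 0.28728491; N(d2) = 0.22808090
C = 9.7800 * 1.00000000 * 0.28728491 - 11.1500 * 0.98906028 * 0.22808090 = 0.2944


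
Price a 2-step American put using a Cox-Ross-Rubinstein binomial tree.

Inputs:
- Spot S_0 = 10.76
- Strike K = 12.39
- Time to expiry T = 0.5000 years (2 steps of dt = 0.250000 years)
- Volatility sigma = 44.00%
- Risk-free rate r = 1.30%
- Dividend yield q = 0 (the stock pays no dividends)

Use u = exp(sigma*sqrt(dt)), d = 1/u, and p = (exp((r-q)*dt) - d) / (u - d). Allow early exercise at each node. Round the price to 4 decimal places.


dt = T/N = 0.250000
u = exp(sigma*sqrt(dt)) = 1.246077; d = 1/u = 0.802519
p = (exp((r-q)*dt) - d) / (u - d) = 0.452560
Discount per step: exp(-r*dt) = 0.996755
Stock lattice S(k, i) with i counting down-moves:
  k=0: S(0,0) = 10.7600
  k=1: S(1,0) = 13.4078; S(1,1) = 8.6351
  k=2: S(2,0) = 16.7071; S(2,1) = 10.7600; S(2,2) = 6.9298
Terminal payoffs V(N, i) = max(K - S_T, 0):
  V(2,0) = 0.000000; V(2,1) = 1.630000; V(2,2) = 5.460168
Backward induction: V(k, i) = exp(-r*dt) * [p * V(k+1, i) + (1-p) * V(k+1, i+1)]; then take max(V_cont, immediate exercise) for American.
  V(1,0) = exp(-r*dt) * [p*0.000000 + (1-p)*1.630000] = 0.889432; exercise = 0.000000; V(1,0) = max -> 0.889432
  V(1,1) = exp(-r*dt) * [p*1.630000 + (1-p)*5.460168] = 3.714696; exercise = 3.754898; V(1,1) = max -> 3.754898
  V(0,0) = exp(-r*dt) * [p*0.889432 + (1-p)*3.754898] = 2.450127; exercise = 1.630000; V(0,0) = max -> 2.450127

Answer: Price = V(0,0) = 2.4501


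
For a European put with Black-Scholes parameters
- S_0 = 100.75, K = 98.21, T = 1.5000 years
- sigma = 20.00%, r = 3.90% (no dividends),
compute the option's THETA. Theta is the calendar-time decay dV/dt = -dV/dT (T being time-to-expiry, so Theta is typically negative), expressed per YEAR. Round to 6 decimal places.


Answer: Theta = -1.453825

Derivation:
d1 = 0.4655424992; d2 = 0.2205935249
phi(d1) = 0.3579709495; exp(-qT) = 1.0000000000; exp(-rT) = 0.9431782404
Theta = -S*exp(-qT)*phi(d1)*sigma/(2*sqrt(T)) + r*K*exp(-rT)*N(-d2) - q*S*exp(-qT)*N(-d1)
N(-d1) = 0.3207715048; N(-d2) = 0.4127044716; sqrt(T) = 1.2247448714
Term 1 = -100.7500 * 1.0000000000 * 0.3579709495 * 0.2000 / (2 * 1.2247448714) = -2.9447417176
Term 2 = 0.0390 * 98.2100 * 0.9431782404 * 0.4127044716 = 1.4909163084
Term 3 = 0 (no dividend yield, q = 0)
Theta = -2.9447417176 + (1.4909163084) + (0.0000000000) = -1.453825


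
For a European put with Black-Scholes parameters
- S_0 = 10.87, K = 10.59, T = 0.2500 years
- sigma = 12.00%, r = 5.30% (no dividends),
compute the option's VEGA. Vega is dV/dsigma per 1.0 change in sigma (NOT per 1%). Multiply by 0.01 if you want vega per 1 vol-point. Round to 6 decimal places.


d1 = 0.6857756920; d2 = 0.6257756920
phi(d1) = 0.3153466771; exp(-qT) = 1.0000000000; exp(-rT) = 0.9868373948
Vega = S * exp(-qT) * phi(d1) * sqrt(T) = 10.8700 * 1.0000000000 * 0.3153466771 * 0.5000000000 = 1.713909

Answer: Vega = 1.713909


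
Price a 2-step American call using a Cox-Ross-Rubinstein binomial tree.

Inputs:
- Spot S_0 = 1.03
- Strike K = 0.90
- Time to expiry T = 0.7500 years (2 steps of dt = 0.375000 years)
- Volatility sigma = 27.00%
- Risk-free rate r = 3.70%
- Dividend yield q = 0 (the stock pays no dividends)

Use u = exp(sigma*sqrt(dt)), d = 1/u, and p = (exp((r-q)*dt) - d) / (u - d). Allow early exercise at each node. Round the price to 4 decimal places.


dt = T/N = 0.375000
u = exp(sigma*sqrt(dt)) = 1.179795; d = 1/u = 0.847605
p = (exp((r-q)*dt) - d) / (u - d) = 0.500818
Discount per step: exp(-r*dt) = 0.986221
Stock lattice S(k, i) with i counting down-moves:
  k=0: S(0,0) = 1.0300
  k=1: S(1,0) = 1.2152; S(1,1) = 0.8730
  k=2: S(2,0) = 1.4337; S(2,1) = 1.0300; S(2,2) = 0.7400
Terminal payoffs V(N, i) = max(S_T - K, 0):
  V(2,0) = 0.533673; V(2,1) = 0.130000; V(2,2) = 0.000000
Backward induction: V(k, i) = exp(-r*dt) * [p * V(k+1, i) + (1-p) * V(k+1, i+1)]; then take max(V_cont, immediate exercise) for American.
  V(1,0) = exp(-r*dt) * [p*0.533673 + (1-p)*0.130000] = 0.327590; exercise = 0.315189; V(1,0) = max -> 0.327590
  V(1,1) = exp(-r*dt) * [p*0.130000 + (1-p)*0.000000] = 0.064209; exercise = 0.000000; V(1,1) = max -> 0.064209
  V(0,0) = exp(-r*dt) * [p*0.327590 + (1-p)*0.064209] = 0.193413; exercise = 0.130000; V(0,0) = max -> 0.193413

Answer: Price = V(0,0) = 0.1934


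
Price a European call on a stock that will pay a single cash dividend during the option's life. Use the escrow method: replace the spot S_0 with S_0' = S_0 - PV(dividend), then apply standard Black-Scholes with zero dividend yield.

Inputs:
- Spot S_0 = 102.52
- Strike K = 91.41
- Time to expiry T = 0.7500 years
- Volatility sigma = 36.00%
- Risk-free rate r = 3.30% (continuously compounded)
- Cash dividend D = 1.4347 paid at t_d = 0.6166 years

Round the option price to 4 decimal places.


Answer: Price = 18.6908

Derivation:
PV(D) = D * exp(-r * t_d) = 1.4347 * 0.97985782 = 1.40580201
S_0' = S_0 - PV(D) = 102.5200 - 1.40580201 = 101.11419799
d1 = (ln(S_0'/K) + (r + sigma^2/2)*T) / (sigma*sqrt(T)) = 0.55889325
d2 = d1 - sigma*sqrt(T) = 0.24712410
exp(-rT) = 0.97555377
N(d1) = 0.71188271; N(d2) = 0.59759391
C = S_0' * N(d1) - K * exp(-rT) * N(d2) = 101.11419799 * 0.71188271 - 91.4100 * 0.97555377 * 0.59759391 = 18.6908


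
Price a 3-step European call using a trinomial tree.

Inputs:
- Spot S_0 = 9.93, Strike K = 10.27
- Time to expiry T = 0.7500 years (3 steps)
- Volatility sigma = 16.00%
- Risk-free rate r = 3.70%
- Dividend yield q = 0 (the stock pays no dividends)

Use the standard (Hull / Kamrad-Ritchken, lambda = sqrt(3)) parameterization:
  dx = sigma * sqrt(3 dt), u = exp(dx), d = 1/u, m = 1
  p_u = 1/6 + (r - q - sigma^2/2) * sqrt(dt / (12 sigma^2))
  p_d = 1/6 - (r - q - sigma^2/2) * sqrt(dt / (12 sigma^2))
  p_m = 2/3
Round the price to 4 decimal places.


Answer: Price = V(0,0) = 0.5215

Derivation:
dt = T/N = 0.250000; dx = sigma*sqrt(3*dt) = 0.138564
u = exp(dx) = 1.148623; d = 1/u = 0.870607
p_u = 0.188498, p_m = 0.666667, p_d = 0.144836
Discount per step: exp(-r*dt) = 0.990793
Stock lattice S(k, j) with j the centered position index:
  k=0: S(0,+0) = 9.9300
  k=1: S(1,-1) = 8.6451; S(1,+0) = 9.9300; S(1,+1) = 11.4058
  k=2: S(2,-2) = 7.5265; S(2,-1) = 8.6451; S(2,+0) = 9.9300; S(2,+1) = 11.4058; S(2,+2) = 13.1010
  k=3: S(3,-3) = 6.5526; S(3,-2) = 7.5265; S(3,-1) = 8.6451; S(3,+0) = 9.9300; S(3,+1) = 11.4058; S(3,+2) = 13.1010; S(3,+3) = 15.0481
Terminal payoffs V(N, j) = max(S_T - K, 0):
  V(3,-3) = 0.000000; V(3,-2) = 0.000000; V(3,-1) = 0.000000; V(3,+0) = 0.000000; V(3,+1) = 1.135829; V(3,+2) = 2.831001; V(3,+3) = 4.778114
Backward induction: V(k, j) = exp(-r*dt) * [p_u * V(k+1, j+1) + p_m * V(k+1, j) + p_d * V(k+1, j-1)]
  V(2,-2) = exp(-r*dt) * [p_u*0.000000 + p_m*0.000000 + p_d*0.000000] = 0.000000
  V(2,-1) = exp(-r*dt) * [p_u*0.000000 + p_m*0.000000 + p_d*0.000000] = 0.000000
  V(2,+0) = exp(-r*dt) * [p_u*1.135829 + p_m*0.000000 + p_d*0.000000] = 0.212130
  V(2,+1) = exp(-r*dt) * [p_u*2.831001 + p_m*1.135829 + p_d*0.000000] = 1.278971
  V(2,+2) = exp(-r*dt) * [p_u*4.778114 + p_m*2.831001 + p_d*1.135829] = 2.925321
  V(1,-1) = exp(-r*dt) * [p_u*0.212130 + p_m*0.000000 + p_d*0.000000] = 0.039618
  V(1,+0) = exp(-r*dt) * [p_u*1.278971 + p_m*0.212130 + p_d*0.000000] = 0.378981
  V(1,+1) = exp(-r*dt) * [p_u*2.925321 + p_m*1.278971 + p_d*0.212130] = 1.421577
  V(0,+0) = exp(-r*dt) * [p_u*1.421577 + p_m*0.378981 + p_d*0.039618] = 0.521510


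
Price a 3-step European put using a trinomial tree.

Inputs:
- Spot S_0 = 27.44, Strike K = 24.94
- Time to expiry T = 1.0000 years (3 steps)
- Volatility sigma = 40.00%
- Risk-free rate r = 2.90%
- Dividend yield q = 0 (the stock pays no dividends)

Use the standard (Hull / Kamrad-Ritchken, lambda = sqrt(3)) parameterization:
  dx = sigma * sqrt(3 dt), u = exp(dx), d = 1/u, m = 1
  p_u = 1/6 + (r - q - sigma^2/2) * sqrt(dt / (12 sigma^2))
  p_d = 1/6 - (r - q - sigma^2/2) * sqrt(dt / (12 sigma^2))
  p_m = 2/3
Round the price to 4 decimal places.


Answer: Price = V(0,0) = 2.6640

Derivation:
dt = T/N = 0.333333; dx = sigma*sqrt(3*dt) = 0.400000
u = exp(dx) = 1.491825; d = 1/u = 0.670320
p_u = 0.145417, p_m = 0.666667, p_d = 0.187917
Discount per step: exp(-r*dt) = 0.990380
Stock lattice S(k, j) with j the centered position index:
  k=0: S(0,+0) = 27.4400
  k=1: S(1,-1) = 18.3936; S(1,+0) = 27.4400; S(1,+1) = 40.9357
  k=2: S(2,-2) = 12.3296; S(2,-1) = 18.3936; S(2,+0) = 27.4400; S(2,+1) = 40.9357; S(2,+2) = 61.0688
  k=3: S(3,-3) = 8.2648; S(3,-2) = 12.3296; S(3,-1) = 18.3936; S(3,+0) = 27.4400; S(3,+1) = 40.9357; S(3,+2) = 61.0688; S(3,+3) = 91.1040
Terminal payoffs V(N, j) = max(K - S_T, 0):
  V(3,-3) = 16.675231; V(3,-2) = 12.610413; V(3,-1) = 6.546418; V(3,+0) = 0.000000; V(3,+1) = 0.000000; V(3,+2) = 0.000000; V(3,+3) = 0.000000
Backward induction: V(k, j) = exp(-r*dt) * [p_u * V(k+1, j+1) + p_m * V(k+1, j) + p_d * V(k+1, j-1)]
  V(2,-2) = exp(-r*dt) * [p_u*6.546418 + p_m*12.610413 + p_d*16.675231] = 12.372276
  V(2,-1) = exp(-r*dt) * [p_u*0.000000 + p_m*6.546418 + p_d*12.610413] = 6.669204
  V(2,+0) = exp(-r*dt) * [p_u*0.000000 + p_m*0.000000 + p_d*6.546418] = 1.218347
  V(2,+1) = exp(-r*dt) * [p_u*0.000000 + p_m*0.000000 + p_d*0.000000] = 0.000000
  V(2,+2) = exp(-r*dt) * [p_u*0.000000 + p_m*0.000000 + p_d*0.000000] = 0.000000
  V(1,-1) = exp(-r*dt) * [p_u*1.218347 + p_m*6.669204 + p_d*12.372276] = 6.881418
  V(1,+0) = exp(-r*dt) * [p_u*0.000000 + p_m*1.218347 + p_d*6.669204] = 2.045615
  V(1,+1) = exp(-r*dt) * [p_u*0.000000 + p_m*0.000000 + p_d*1.218347] = 0.226745
  V(0,+0) = exp(-r*dt) * [p_u*0.226745 + p_m*2.045615 + p_d*6.881418] = 2.663973


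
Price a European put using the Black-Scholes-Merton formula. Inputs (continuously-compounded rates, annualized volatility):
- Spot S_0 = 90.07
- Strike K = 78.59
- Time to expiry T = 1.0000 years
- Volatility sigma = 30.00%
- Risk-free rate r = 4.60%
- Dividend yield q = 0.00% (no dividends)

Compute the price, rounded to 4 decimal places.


d1 = (ln(S/K) + (r - q + 0.5*sigma^2) * T) / (sigma * sqrt(T)) = 0.75780894
d2 = d1 - sigma * sqrt(T) = 0.45780894
exp(-rT) = 0.95504196; exp(-qT) = 1.00000000
P = K * exp(-rT) * N(-d2) - S_0 * exp(-qT) * N(-d1)
N(-d1) = 0.22428269; N(-d2) = 0.32354486
P = 78.5900 * 0.95504196 * 0.32354486 - 90.0700 * 1.00000000 * 0.22428269 = 4.0831

Answer: Price = 4.0831
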